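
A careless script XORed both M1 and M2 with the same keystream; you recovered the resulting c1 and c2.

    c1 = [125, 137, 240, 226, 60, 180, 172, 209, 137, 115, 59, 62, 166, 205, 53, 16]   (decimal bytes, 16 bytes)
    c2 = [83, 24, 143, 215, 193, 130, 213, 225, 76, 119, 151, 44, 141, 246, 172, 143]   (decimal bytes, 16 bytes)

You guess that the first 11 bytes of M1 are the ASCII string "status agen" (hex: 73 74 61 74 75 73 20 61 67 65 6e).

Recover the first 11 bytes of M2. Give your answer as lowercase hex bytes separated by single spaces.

First, c1 ⊕ c2 = (M1 ⊕ K) ⊕ (M2 ⊕ K) = M1 ⊕ M2, so the key drops out. Then M2 = (M1 ⊕ M2) ⊕ M1 over the first 11 bytes.
byte 0: (7d XOR 53) XOR 73 = 2e XOR 73 = 5d
byte 1: (89 XOR 18) XOR 74 = 91 XOR 74 = e5
byte 2: (f0 XOR 8f) XOR 61 = 7f XOR 61 = 1e
byte 3: (e2 XOR d7) XOR 74 = 35 XOR 74 = 41
byte 4: (3c XOR c1) XOR 75 = fd XOR 75 = 88
byte 5: (b4 XOR 82) XOR 73 = 36 XOR 73 = 45
byte 6: (ac XOR d5) XOR 20 = 79 XOR 20 = 59
byte 7: (d1 XOR e1) XOR 61 = 30 XOR 61 = 51
byte 8: (89 XOR 4c) XOR 67 = c5 XOR 67 = a2
byte 9: (73 XOR 77) XOR 65 = 04 XOR 65 = 61
byte 10: (3b XOR 97) XOR 6e = ac XOR 6e = c2

5d e5 1e 41 88 45 59 51 a2 61 c2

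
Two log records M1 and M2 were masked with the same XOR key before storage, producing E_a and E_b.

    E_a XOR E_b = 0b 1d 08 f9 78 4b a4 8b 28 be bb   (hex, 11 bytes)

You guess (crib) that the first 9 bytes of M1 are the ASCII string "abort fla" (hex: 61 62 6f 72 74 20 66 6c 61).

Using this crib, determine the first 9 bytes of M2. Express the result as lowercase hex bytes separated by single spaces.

Since E_a ⊕ E_b = M1 ⊕ M2, XORing with the guessed M1 bytes yields the corresponding M2 bytes: M2 = (E_a ⊕ E_b) ⊕ M1.
0b ⊕ 61 = 6a
1d ⊕ 62 = 7f
08 ⊕ 6f = 67
f9 ⊕ 72 = 8b
78 ⊕ 74 = 0c
4b ⊕ 20 = 6b
a4 ⊕ 66 = c2
8b ⊕ 6c = e7
28 ⊕ 61 = 49

6a 7f 67 8b 0c 6b c2 e7 49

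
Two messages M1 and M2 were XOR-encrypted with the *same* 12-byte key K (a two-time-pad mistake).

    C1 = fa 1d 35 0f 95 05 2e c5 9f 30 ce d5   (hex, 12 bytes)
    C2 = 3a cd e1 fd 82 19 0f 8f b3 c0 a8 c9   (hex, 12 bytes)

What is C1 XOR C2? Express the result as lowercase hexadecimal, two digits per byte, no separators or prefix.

C1 ⊕ C2 = (M1 ⊕ K) ⊕ (M2 ⊕ K) = M1 ⊕ M2 — the shared key cancels under XOR.
11111010 ⊕ 00111010 = 11000000
00011101 ⊕ 11001101 = 11010000
00110101 ⊕ 11100001 = 11010100
00001111 ⊕ 11111101 = 11110010
10010101 ⊕ 10000010 = 00010111
00000101 ⊕ 00011001 = 00011100
00101110 ⊕ 00001111 = 00100001
11000101 ⊕ 10001111 = 01001010
10011111 ⊕ 10110011 = 00101100
00110000 ⊕ 11000000 = 11110000
11001110 ⊕ 10101000 = 01100110
11010101 ⊕ 11001001 = 00011100

c0d0d4f2171c214a2cf0661c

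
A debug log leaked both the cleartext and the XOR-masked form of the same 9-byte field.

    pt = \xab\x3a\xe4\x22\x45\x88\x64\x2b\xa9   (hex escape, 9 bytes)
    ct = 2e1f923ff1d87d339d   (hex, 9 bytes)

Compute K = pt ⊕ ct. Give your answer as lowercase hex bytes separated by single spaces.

85 25 76 1d b4 50 19 18 34

Since ct = pt ⊕ K, XORing both sides with pt gives K = pt ⊕ ct.
ab XOR 2e = 85
3a XOR 1f = 25
e4 XOR 92 = 76
22 XOR 3f = 1d
45 XOR f1 = b4
88 XOR d8 = 50
64 XOR 7d = 19
2b XOR 33 = 18
a9 XOR 9d = 34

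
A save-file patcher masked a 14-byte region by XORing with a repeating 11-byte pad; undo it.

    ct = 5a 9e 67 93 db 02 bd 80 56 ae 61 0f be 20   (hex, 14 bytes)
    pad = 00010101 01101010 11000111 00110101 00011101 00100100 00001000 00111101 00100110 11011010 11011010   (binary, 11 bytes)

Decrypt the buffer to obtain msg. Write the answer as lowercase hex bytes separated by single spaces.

The 11-byte key repeats, so the effective keystream is 15 6a c7 35 1d 24 08 3d 26 da da 15 6a c7.
byte 0: 5a xor 15 = 4f
byte 1: 9e xor 6a = f4
byte 2: 67 xor c7 = a0
byte 3: 93 xor 35 = a6
byte 4: db xor 1d = c6
byte 5: 02 xor 24 = 26
byte 6: bd xor 08 = b5
byte 7: 80 xor 3d = bd
byte 8: 56 xor 26 = 70
byte 9: ae xor da = 74
byte 10: 61 xor da = bb
byte 11: 0f xor 15 = 1a
byte 12: be xor 6a = d4
byte 13: 20 xor c7 = e7

4f f4 a0 a6 c6 26 b5 bd 70 74 bb 1a d4 e7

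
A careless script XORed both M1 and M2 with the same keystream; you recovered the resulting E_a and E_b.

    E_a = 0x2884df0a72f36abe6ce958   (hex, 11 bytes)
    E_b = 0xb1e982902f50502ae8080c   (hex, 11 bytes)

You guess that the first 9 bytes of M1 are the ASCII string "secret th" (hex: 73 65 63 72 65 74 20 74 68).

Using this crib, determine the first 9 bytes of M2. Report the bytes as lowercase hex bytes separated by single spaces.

ea 08 3e e8 38 d7 1a e0 ec

First, E_a ⊕ E_b = (M1 ⊕ K) ⊕ (M2 ⊕ K) = M1 ⊕ M2, so the key drops out. Then M2 = (M1 ⊕ M2) ⊕ M1 over the first 9 bytes.
byte 0: (28 XOR b1) XOR 73 = 99 XOR 73 = ea
byte 1: (84 XOR e9) XOR 65 = 6d XOR 65 = 08
byte 2: (df XOR 82) XOR 63 = 5d XOR 63 = 3e
byte 3: (0a XOR 90) XOR 72 = 9a XOR 72 = e8
byte 4: (72 XOR 2f) XOR 65 = 5d XOR 65 = 38
byte 5: (f3 XOR 50) XOR 74 = a3 XOR 74 = d7
byte 6: (6a XOR 50) XOR 20 = 3a XOR 20 = 1a
byte 7: (be XOR 2a) XOR 74 = 94 XOR 74 = e0
byte 8: (6c XOR e8) XOR 68 = 84 XOR 68 = ec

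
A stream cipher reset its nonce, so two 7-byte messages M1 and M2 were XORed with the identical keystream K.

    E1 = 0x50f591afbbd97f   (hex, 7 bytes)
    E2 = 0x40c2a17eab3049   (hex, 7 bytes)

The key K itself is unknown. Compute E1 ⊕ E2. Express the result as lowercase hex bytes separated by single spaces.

E1 ⊕ E2 = (M1 ⊕ K) ⊕ (M2 ⊕ K) = M1 ⊕ M2 — the shared key cancels under XOR.
50 xor 40 = 10
f5 xor c2 = 37
91 xor a1 = 30
af xor 7e = d1
bb xor ab = 10
d9 xor 30 = e9
7f xor 49 = 36

10 37 30 d1 10 e9 36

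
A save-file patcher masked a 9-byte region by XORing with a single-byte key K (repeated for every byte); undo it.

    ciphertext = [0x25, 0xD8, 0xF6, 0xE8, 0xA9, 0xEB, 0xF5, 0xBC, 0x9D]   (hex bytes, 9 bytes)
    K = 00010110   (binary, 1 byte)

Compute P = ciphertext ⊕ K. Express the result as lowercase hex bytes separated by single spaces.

33 ce e0 fe bf fd e3 aa 8b

The 1-byte key repeats, so the effective keystream is 16 16 16 16 16 16 16 16 16.
byte 0:  37 XOR  22 =  51
byte 1: 216 XOR  22 = 206
byte 2: 246 XOR  22 = 224
byte 3: 232 XOR  22 = 254
byte 4: 169 XOR  22 = 191
byte 5: 235 XOR  22 = 253
byte 6: 245 XOR  22 = 227
byte 7: 188 XOR  22 = 170
byte 8: 157 XOR  22 = 139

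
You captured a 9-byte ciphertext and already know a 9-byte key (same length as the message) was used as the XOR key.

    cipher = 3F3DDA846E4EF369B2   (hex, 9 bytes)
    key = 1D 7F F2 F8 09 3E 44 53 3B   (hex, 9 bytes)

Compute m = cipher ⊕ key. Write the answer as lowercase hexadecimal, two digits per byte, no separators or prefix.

XOR is its own inverse, so applying the key byte-wise gives the result directly.
byte 0:  63 XOR  29 =  34
byte 1:  61 XOR 127 =  66
byte 2: 218 XOR 242 =  40
byte 3: 132 XOR 248 = 124
byte 4: 110 XOR   9 = 103
byte 5:  78 XOR  62 = 112
byte 6: 243 XOR  68 = 183
byte 7: 105 XOR  83 =  58
byte 8: 178 XOR  59 = 137

2242287c6770b73a89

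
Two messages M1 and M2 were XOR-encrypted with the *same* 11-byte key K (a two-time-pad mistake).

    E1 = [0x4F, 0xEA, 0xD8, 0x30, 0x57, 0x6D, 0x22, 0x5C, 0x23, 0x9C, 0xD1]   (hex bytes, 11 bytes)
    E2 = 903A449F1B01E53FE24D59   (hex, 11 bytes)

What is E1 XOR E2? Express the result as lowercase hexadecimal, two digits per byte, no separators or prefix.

E1 ⊕ E2 = (M1 ⊕ K) ⊕ (M2 ⊕ K) = M1 ⊕ M2 — the shared key cancels under XOR.
4f XOR 90 = df
ea XOR 3a = d0
d8 XOR 44 = 9c
30 XOR 9f = af
57 XOR 1b = 4c
6d XOR 01 = 6c
22 XOR e5 = c7
5c XOR 3f = 63
23 XOR e2 = c1
9c XOR 4d = d1
d1 XOR 59 = 88

dfd09caf4c6cc763c1d188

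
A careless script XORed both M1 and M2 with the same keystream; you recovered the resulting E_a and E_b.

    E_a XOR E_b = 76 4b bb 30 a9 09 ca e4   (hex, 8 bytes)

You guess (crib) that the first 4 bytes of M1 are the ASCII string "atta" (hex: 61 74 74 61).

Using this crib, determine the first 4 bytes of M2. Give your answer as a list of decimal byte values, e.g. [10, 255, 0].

[23, 63, 207, 81]

Since E_a ⊕ E_b = M1 ⊕ M2, XORing with the guessed M1 bytes yields the corresponding M2 bytes: M2 = (E_a ⊕ E_b) ⊕ M1.
byte 0: 118 ⊕  97 =  23
byte 1:  75 ⊕ 116 =  63
byte 2: 187 ⊕ 116 = 207
byte 3:  48 ⊕  97 =  81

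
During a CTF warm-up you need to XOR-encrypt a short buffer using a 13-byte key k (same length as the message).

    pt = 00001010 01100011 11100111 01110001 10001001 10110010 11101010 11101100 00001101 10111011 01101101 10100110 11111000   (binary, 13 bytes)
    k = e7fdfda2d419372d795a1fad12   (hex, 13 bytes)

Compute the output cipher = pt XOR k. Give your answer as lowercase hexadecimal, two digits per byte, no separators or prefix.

00001010 ⊕ 11100111 = 11101101
01100011 ⊕ 11111101 = 10011110
11100111 ⊕ 11111101 = 00011010
01110001 ⊕ 10100010 = 11010011
10001001 ⊕ 11010100 = 01011101
10110010 ⊕ 00011001 = 10101011
11101010 ⊕ 00110111 = 11011101
11101100 ⊕ 00101101 = 11000001
00001101 ⊕ 01111001 = 01110100
10111011 ⊕ 01011010 = 11100001
01101101 ⊕ 00011111 = 01110010
10100110 ⊕ 10101101 = 00001011
11111000 ⊕ 00010010 = 11101010

ed9e1ad35dabddc174e1720bea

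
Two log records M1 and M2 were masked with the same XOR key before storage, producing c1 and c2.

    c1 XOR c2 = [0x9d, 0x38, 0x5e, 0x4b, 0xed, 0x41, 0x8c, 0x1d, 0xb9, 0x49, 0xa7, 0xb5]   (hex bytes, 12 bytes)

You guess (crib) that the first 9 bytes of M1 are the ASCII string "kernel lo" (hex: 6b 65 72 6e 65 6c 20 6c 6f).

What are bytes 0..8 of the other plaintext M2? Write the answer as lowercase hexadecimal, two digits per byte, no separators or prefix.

Since c1 ⊕ c2 = M1 ⊕ M2, XORing with the guessed M1 bytes yields the corresponding M2 bytes: M2 = (c1 ⊕ c2) ⊕ M1.
157 ^ 107 = 246
 56 ^ 101 =  93
 94 ^ 114 =  44
 75 ^ 110 =  37
237 ^ 101 = 136
 65 ^ 108 =  45
140 ^  32 = 172
 29 ^ 108 = 113
185 ^ 111 = 214

f65d2c25882dac71d6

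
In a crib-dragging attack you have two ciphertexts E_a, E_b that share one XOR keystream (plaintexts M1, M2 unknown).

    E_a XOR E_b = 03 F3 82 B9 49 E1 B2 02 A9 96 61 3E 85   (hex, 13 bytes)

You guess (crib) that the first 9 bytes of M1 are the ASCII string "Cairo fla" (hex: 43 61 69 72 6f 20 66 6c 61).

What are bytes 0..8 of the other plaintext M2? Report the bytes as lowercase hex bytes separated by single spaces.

40 92 eb cb 26 c1 d4 6e c8

Since E_a ⊕ E_b = M1 ⊕ M2, XORing with the guessed M1 bytes yields the corresponding M2 bytes: M2 = (E_a ⊕ E_b) ⊕ M1.
03 ^ 43 = 40
f3 ^ 61 = 92
82 ^ 69 = eb
b9 ^ 72 = cb
49 ^ 6f = 26
e1 ^ 20 = c1
b2 ^ 66 = d4
02 ^ 6c = 6e
a9 ^ 61 = c8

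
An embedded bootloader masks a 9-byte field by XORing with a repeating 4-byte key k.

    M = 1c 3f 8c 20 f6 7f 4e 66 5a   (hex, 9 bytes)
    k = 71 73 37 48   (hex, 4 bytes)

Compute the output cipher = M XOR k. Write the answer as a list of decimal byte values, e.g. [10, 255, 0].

The 4-byte key repeats, so the effective keystream is 71 73 37 48 71 73 37 48 71.
byte 0: 1c ⊕ 71 = 6d
byte 1: 3f ⊕ 73 = 4c
byte 2: 8c ⊕ 37 = bb
byte 3: 20 ⊕ 48 = 68
byte 4: f6 ⊕ 71 = 87
byte 5: 7f ⊕ 73 = 0c
byte 6: 4e ⊕ 37 = 79
byte 7: 66 ⊕ 48 = 2e
byte 8: 5a ⊕ 71 = 2b

[109, 76, 187, 104, 135, 12, 121, 46, 43]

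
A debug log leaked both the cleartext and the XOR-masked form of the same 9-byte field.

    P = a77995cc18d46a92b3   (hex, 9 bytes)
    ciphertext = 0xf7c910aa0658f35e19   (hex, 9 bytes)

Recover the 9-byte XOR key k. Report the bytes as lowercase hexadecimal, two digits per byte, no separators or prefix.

50b085661e8c99ccaa

Since ciphertext = P ⊕ k, XORing both sides with P gives k = P ⊕ ciphertext.
a7 xor f7 = 50
79 xor c9 = b0
95 xor 10 = 85
cc xor aa = 66
18 xor 06 = 1e
d4 xor 58 = 8c
6a xor f3 = 99
92 xor 5e = cc
b3 xor 19 = aa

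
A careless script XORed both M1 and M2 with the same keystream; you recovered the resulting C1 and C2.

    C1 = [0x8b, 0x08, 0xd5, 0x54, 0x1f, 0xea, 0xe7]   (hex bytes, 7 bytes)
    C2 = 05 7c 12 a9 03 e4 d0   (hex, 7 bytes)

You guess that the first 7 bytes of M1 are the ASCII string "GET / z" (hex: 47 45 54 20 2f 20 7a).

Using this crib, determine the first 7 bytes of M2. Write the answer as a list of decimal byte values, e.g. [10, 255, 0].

[201, 49, 147, 221, 51, 46, 77]

First, C1 ⊕ C2 = (M1 ⊕ K) ⊕ (M2 ⊕ K) = M1 ⊕ M2, so the key drops out. Then M2 = (M1 ⊕ M2) ⊕ M1 over the first 7 bytes.
byte 0: (8b ^ 05) ^ 47 = 8e ^ 47 = c9
byte 1: (08 ^ 7c) ^ 45 = 74 ^ 45 = 31
byte 2: (d5 ^ 12) ^ 54 = c7 ^ 54 = 93
byte 3: (54 ^ a9) ^ 20 = fd ^ 20 = dd
byte 4: (1f ^ 03) ^ 2f = 1c ^ 2f = 33
byte 5: (ea ^ e4) ^ 20 = 0e ^ 20 = 2e
byte 6: (e7 ^ d0) ^ 7a = 37 ^ 7a = 4d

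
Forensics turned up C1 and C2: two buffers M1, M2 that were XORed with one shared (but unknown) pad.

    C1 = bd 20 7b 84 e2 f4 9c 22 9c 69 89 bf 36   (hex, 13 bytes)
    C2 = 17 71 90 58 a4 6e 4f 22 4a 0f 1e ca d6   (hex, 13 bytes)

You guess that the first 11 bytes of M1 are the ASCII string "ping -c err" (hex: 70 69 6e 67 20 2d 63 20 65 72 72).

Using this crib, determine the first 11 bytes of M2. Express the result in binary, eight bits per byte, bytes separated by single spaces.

11011010 00111000 10000101 10111011 01100110 10110111 10110000 00100000 10110011 00010100 11100101

First, C1 ⊕ C2 = (M1 ⊕ K) ⊕ (M2 ⊕ K) = M1 ⊕ M2, so the key drops out. Then M2 = (M1 ⊕ M2) ⊕ M1 over the first 11 bytes.
byte 0: (bd ⊕ 17) ⊕ 70 = aa ⊕ 70 = da
byte 1: (20 ⊕ 71) ⊕ 69 = 51 ⊕ 69 = 38
byte 2: (7b ⊕ 90) ⊕ 6e = eb ⊕ 6e = 85
byte 3: (84 ⊕ 58) ⊕ 67 = dc ⊕ 67 = bb
byte 4: (e2 ⊕ a4) ⊕ 20 = 46 ⊕ 20 = 66
byte 5: (f4 ⊕ 6e) ⊕ 2d = 9a ⊕ 2d = b7
byte 6: (9c ⊕ 4f) ⊕ 63 = d3 ⊕ 63 = b0
byte 7: (22 ⊕ 22) ⊕ 20 = 00 ⊕ 20 = 20
byte 8: (9c ⊕ 4a) ⊕ 65 = d6 ⊕ 65 = b3
byte 9: (69 ⊕ 0f) ⊕ 72 = 66 ⊕ 72 = 14
byte 10: (89 ⊕ 1e) ⊕ 72 = 97 ⊕ 72 = e5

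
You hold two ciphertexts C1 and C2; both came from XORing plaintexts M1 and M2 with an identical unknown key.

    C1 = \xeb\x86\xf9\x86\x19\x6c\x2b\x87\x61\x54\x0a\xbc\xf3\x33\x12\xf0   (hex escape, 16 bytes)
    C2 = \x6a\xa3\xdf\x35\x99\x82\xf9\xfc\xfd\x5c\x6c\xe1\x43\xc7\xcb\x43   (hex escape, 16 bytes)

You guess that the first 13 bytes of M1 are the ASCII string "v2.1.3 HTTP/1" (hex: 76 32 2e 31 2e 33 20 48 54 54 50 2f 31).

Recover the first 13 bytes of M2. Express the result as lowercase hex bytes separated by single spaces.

First, C1 ⊕ C2 = (M1 ⊕ K) ⊕ (M2 ⊕ K) = M1 ⊕ M2, so the key drops out. Then M2 = (M1 ⊕ M2) ⊕ M1 over the first 13 bytes.
byte 0: (eb ^ 6a) ^ 76 = 81 ^ 76 = f7
byte 1: (86 ^ a3) ^ 32 = 25 ^ 32 = 17
byte 2: (f9 ^ df) ^ 2e = 26 ^ 2e = 08
byte 3: (86 ^ 35) ^ 31 = b3 ^ 31 = 82
byte 4: (19 ^ 99) ^ 2e = 80 ^ 2e = ae
byte 5: (6c ^ 82) ^ 33 = ee ^ 33 = dd
byte 6: (2b ^ f9) ^ 20 = d2 ^ 20 = f2
byte 7: (87 ^ fc) ^ 48 = 7b ^ 48 = 33
byte 8: (61 ^ fd) ^ 54 = 9c ^ 54 = c8
byte 9: (54 ^ 5c) ^ 54 = 08 ^ 54 = 5c
byte 10: (0a ^ 6c) ^ 50 = 66 ^ 50 = 36
byte 11: (bc ^ e1) ^ 2f = 5d ^ 2f = 72
byte 12: (f3 ^ 43) ^ 31 = b0 ^ 31 = 81

f7 17 08 82 ae dd f2 33 c8 5c 36 72 81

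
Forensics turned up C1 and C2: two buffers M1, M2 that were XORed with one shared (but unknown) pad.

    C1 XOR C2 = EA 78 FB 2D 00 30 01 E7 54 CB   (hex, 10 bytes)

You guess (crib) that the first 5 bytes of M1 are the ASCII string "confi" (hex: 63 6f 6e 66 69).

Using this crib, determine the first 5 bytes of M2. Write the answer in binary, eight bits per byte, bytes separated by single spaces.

Since C1 ⊕ C2 = M1 ⊕ M2, XORing with the guessed M1 bytes yields the corresponding M2 bytes: M2 = (C1 ⊕ C2) ⊕ M1.
byte 0: ea xor 63 = 89
byte 1: 78 xor 6f = 17
byte 2: fb xor 6e = 95
byte 3: 2d xor 66 = 4b
byte 4: 00 xor 69 = 69

10001001 00010111 10010101 01001011 01101001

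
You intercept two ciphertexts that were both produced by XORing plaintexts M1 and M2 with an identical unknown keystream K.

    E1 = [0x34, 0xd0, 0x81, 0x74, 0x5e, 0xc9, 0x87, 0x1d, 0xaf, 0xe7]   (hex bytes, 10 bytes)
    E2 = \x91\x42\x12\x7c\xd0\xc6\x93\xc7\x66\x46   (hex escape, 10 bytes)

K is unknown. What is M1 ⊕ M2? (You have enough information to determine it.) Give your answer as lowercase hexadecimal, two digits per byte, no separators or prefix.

E1 ⊕ E2 = (M1 ⊕ K) ⊕ (M2 ⊕ K) = M1 ⊕ M2 — the shared key cancels under XOR.
00110100 ^ 10010001 = 10100101
11010000 ^ 01000010 = 10010010
10000001 ^ 00010010 = 10010011
01110100 ^ 01111100 = 00001000
01011110 ^ 11010000 = 10001110
11001001 ^ 11000110 = 00001111
10000111 ^ 10010011 = 00010100
00011101 ^ 11000111 = 11011010
10101111 ^ 01100110 = 11001001
11100111 ^ 01000110 = 10100001

a59293088e0f14dac9a1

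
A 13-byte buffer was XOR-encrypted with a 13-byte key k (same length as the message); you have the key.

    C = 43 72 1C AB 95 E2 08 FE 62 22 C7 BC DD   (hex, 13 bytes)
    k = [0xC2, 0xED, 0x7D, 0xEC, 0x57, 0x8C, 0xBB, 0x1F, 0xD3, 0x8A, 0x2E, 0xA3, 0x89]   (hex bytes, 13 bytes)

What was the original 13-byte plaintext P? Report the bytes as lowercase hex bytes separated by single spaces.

81 9f 61 47 c2 6e b3 e1 b1 a8 e9 1f 54

XOR is its own inverse, so applying the key byte-wise gives the result directly.
43 xor c2 = 81
72 xor ed = 9f
1c xor 7d = 61
ab xor ec = 47
95 xor 57 = c2
e2 xor 8c = 6e
08 xor bb = b3
fe xor 1f = e1
62 xor d3 = b1
22 xor 8a = a8
c7 xor 2e = e9
bc xor a3 = 1f
dd xor 89 = 54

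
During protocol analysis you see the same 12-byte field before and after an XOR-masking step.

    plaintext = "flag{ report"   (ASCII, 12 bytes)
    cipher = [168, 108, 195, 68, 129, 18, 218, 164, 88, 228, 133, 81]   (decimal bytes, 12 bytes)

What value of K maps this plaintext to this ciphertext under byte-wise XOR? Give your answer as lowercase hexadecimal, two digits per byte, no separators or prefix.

Since cipher = plaintext ⊕ K, XORing both sides with plaintext gives K = plaintext ⊕ cipher.
66 xor a8 = ce
6c xor 6c = 00
61 xor c3 = a2
67 xor 44 = 23
7b xor 81 = fa
20 xor 12 = 32
72 xor da = a8
65 xor a4 = c1
70 xor 58 = 28
6f xor e4 = 8b
72 xor 85 = f7
74 xor 51 = 25

ce00a223fa32a8c1288bf725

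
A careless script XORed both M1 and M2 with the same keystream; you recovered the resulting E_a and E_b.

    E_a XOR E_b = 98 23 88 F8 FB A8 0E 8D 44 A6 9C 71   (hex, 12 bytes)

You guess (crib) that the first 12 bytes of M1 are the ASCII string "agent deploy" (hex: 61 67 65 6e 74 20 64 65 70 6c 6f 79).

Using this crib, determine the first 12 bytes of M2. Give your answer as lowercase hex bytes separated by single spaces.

Since E_a ⊕ E_b = M1 ⊕ M2, XORing with the guessed M1 bytes yields the corresponding M2 bytes: M2 = (E_a ⊕ E_b) ⊕ M1.
152 xor  97 = 249
 35 xor 103 =  68
136 xor 101 = 237
248 xor 110 = 150
251 xor 116 = 143
168 xor  32 = 136
 14 xor 100 = 106
141 xor 101 = 232
 68 xor 112 =  52
166 xor 108 = 202
156 xor 111 = 243
113 xor 121 =   8

f9 44 ed 96 8f 88 6a e8 34 ca f3 08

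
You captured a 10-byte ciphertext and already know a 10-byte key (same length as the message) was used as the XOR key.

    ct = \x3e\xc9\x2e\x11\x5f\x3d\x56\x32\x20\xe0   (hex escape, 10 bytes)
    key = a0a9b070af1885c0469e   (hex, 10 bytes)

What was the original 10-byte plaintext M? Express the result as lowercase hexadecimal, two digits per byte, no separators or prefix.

9e609e61f025d3f2667e

3e ^ a0 = 9e
c9 ^ a9 = 60
2e ^ b0 = 9e
11 ^ 70 = 61
5f ^ af = f0
3d ^ 18 = 25
56 ^ 85 = d3
32 ^ c0 = f2
20 ^ 46 = 66
e0 ^ 9e = 7e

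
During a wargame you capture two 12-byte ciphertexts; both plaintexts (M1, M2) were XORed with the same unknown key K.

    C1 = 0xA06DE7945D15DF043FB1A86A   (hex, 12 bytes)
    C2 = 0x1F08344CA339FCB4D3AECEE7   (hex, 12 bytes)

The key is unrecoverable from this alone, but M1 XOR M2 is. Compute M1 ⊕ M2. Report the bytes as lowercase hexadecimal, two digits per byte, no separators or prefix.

bf65d3d8fe2c23b0ec1f668d

C1 ⊕ C2 = (M1 ⊕ K) ⊕ (M2 ⊕ K) = M1 ⊕ M2 — the shared key cancels under XOR.
160 xor  31 = 191
109 xor   8 = 101
231 xor  52 = 211
148 xor  76 = 216
 93 xor 163 = 254
 21 xor  57 =  44
223 xor 252 =  35
  4 xor 180 = 176
 63 xor 211 = 236
177 xor 174 =  31
168 xor 206 = 102
106 xor 231 = 141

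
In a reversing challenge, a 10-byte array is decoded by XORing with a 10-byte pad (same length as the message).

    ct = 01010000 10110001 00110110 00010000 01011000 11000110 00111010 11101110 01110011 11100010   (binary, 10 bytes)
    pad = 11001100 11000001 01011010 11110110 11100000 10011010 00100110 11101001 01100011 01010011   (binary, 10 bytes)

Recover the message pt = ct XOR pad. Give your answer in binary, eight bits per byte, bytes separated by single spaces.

10011100 01110000 01101100 11100110 10111000 01011100 00011100 00000111 00010000 10110001

byte 0: 01010000 ^ 11001100 = 10011100
byte 1: 10110001 ^ 11000001 = 01110000
byte 2: 00110110 ^ 01011010 = 01101100
byte 3: 00010000 ^ 11110110 = 11100110
byte 4: 01011000 ^ 11100000 = 10111000
byte 5: 11000110 ^ 10011010 = 01011100
byte 6: 00111010 ^ 00100110 = 00011100
byte 7: 11101110 ^ 11101001 = 00000111
byte 8: 01110011 ^ 01100011 = 00010000
byte 9: 11100010 ^ 01010011 = 10110001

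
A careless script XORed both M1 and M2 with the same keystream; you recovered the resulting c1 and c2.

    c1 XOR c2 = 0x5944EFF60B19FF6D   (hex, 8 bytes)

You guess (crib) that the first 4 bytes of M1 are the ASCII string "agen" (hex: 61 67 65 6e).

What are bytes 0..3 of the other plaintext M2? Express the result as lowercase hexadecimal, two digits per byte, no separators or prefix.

Since c1 ⊕ c2 = M1 ⊕ M2, XORing with the guessed M1 bytes yields the corresponding M2 bytes: M2 = (c1 ⊕ c2) ⊕ M1.
byte 0: 59 ⊕ 61 = 38
byte 1: 44 ⊕ 67 = 23
byte 2: ef ⊕ 65 = 8a
byte 3: f6 ⊕ 6e = 98

38238a98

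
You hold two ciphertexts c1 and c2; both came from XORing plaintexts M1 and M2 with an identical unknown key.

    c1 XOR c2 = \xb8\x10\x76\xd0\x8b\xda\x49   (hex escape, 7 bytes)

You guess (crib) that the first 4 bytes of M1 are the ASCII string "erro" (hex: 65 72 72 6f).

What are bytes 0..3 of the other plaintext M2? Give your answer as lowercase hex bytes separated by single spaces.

Since c1 ⊕ c2 = M1 ⊕ M2, XORing with the guessed M1 bytes yields the corresponding M2 bytes: M2 = (c1 ⊕ c2) ⊕ M1.
184 XOR 101 = 221
 16 XOR 114 =  98
118 XOR 114 =   4
208 XOR 111 = 191

dd 62 04 bf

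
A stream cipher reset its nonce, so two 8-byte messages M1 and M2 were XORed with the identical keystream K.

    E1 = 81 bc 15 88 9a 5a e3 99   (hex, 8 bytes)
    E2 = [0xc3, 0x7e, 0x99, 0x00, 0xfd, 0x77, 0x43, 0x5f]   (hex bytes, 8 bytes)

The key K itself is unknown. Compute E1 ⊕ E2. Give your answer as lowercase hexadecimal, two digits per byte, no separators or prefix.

E1 ⊕ E2 = (M1 ⊕ K) ⊕ (M2 ⊕ K) = M1 ⊕ M2 — the shared key cancels under XOR.
byte 0: 81 xor c3 = 42
byte 1: bc xor 7e = c2
byte 2: 15 xor 99 = 8c
byte 3: 88 xor 00 = 88
byte 4: 9a xor fd = 67
byte 5: 5a xor 77 = 2d
byte 6: e3 xor 43 = a0
byte 7: 99 xor 5f = c6

42c28c88672da0c6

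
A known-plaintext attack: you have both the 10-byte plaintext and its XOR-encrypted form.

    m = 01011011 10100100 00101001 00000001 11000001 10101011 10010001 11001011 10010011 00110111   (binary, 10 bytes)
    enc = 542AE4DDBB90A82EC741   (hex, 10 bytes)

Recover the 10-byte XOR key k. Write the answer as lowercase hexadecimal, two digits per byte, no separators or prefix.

Since enc = m ⊕ k, XORing both sides with m gives k = m ⊕ enc.
byte 0: 5b ^ 54 = 0f
byte 1: a4 ^ 2a = 8e
byte 2: 29 ^ e4 = cd
byte 3: 01 ^ dd = dc
byte 4: c1 ^ bb = 7a
byte 5: ab ^ 90 = 3b
byte 6: 91 ^ a8 = 39
byte 7: cb ^ 2e = e5
byte 8: 93 ^ c7 = 54
byte 9: 37 ^ 41 = 76

0f8ecddc7a3b39e55476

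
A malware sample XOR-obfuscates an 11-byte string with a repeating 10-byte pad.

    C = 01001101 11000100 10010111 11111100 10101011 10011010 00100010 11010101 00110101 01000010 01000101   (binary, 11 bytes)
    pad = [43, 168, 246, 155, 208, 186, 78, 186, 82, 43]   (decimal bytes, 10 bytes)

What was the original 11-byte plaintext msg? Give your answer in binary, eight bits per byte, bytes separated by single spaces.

The 10-byte key repeats, so the effective keystream is 2b a8 f6 9b d0 ba 4e ba 52 2b 2b.
byte 0: 4d ⊕ 2b = 66
byte 1: c4 ⊕ a8 = 6c
byte 2: 97 ⊕ f6 = 61
byte 3: fc ⊕ 9b = 67
byte 4: ab ⊕ d0 = 7b
byte 5: 9a ⊕ ba = 20
byte 6: 22 ⊕ 4e = 6c
byte 7: d5 ⊕ ba = 6f
byte 8: 35 ⊕ 52 = 67
byte 9: 42 ⊕ 2b = 69
byte 10: 45 ⊕ 2b = 6e

01100110 01101100 01100001 01100111 01111011 00100000 01101100 01101111 01100111 01101001 01101110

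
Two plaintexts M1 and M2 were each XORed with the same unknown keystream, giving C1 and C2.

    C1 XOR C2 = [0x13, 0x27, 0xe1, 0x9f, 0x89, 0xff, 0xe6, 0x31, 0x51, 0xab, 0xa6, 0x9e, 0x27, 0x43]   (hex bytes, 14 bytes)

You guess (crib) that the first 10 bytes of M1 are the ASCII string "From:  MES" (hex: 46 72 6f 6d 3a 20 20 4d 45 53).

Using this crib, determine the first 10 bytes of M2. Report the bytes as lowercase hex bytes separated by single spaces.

Since C1 ⊕ C2 = M1 ⊕ M2, XORing with the guessed M1 bytes yields the corresponding M2 bytes: M2 = (C1 ⊕ C2) ⊕ M1.
 19 XOR  70 =  85
 39 XOR 114 =  85
225 XOR 111 = 142
159 XOR 109 = 242
137 XOR  58 = 179
255 XOR  32 = 223
230 XOR  32 = 198
 49 XOR  77 = 124
 81 XOR  69 =  20
171 XOR  83 = 248

55 55 8e f2 b3 df c6 7c 14 f8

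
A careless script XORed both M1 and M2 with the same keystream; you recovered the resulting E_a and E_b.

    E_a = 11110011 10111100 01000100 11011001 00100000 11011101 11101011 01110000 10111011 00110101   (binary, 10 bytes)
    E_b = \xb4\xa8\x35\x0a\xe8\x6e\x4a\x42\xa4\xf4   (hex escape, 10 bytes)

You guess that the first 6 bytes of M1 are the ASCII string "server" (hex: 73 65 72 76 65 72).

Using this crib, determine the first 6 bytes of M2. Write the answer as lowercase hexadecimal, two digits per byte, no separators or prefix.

347103a5adc1

First, E_a ⊕ E_b = (M1 ⊕ K) ⊕ (M2 ⊕ K) = M1 ⊕ M2, so the key drops out. Then M2 = (M1 ⊕ M2) ⊕ M1 over the first 6 bytes.
byte 0: (f3 xor b4) xor 73 = 47 xor 73 = 34
byte 1: (bc xor a8) xor 65 = 14 xor 65 = 71
byte 2: (44 xor 35) xor 72 = 71 xor 72 = 03
byte 3: (d9 xor 0a) xor 76 = d3 xor 76 = a5
byte 4: (20 xor e8) xor 65 = c8 xor 65 = ad
byte 5: (dd xor 6e) xor 72 = b3 xor 72 = c1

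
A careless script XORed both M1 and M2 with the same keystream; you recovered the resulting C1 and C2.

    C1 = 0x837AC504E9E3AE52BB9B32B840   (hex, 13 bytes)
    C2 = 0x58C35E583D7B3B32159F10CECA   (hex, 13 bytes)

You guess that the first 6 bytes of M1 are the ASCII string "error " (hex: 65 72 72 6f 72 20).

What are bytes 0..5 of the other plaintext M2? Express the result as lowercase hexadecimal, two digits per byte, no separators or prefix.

becbe933a6b8

First, C1 ⊕ C2 = (M1 ⊕ K) ⊕ (M2 ⊕ K) = M1 ⊕ M2, so the key drops out. Then M2 = (M1 ⊕ M2) ⊕ M1 over the first 6 bytes.
byte 0: (83 xor 58) xor 65 = db xor 65 = be
byte 1: (7a xor c3) xor 72 = b9 xor 72 = cb
byte 2: (c5 xor 5e) xor 72 = 9b xor 72 = e9
byte 3: (04 xor 58) xor 6f = 5c xor 6f = 33
byte 4: (e9 xor 3d) xor 72 = d4 xor 72 = a6
byte 5: (e3 xor 7b) xor 20 = 98 xor 20 = b8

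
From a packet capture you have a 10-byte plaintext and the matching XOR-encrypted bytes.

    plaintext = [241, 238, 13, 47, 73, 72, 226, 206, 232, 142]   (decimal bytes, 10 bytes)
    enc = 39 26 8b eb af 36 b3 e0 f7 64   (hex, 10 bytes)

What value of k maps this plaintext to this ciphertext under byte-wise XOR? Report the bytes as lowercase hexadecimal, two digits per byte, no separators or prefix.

Since enc = plaintext ⊕ k, XORing both sides with plaintext gives k = plaintext ⊕ enc.
241 xor  57 = 200
238 xor  38 = 200
 13 xor 139 = 134
 47 xor 235 = 196
 73 xor 175 = 230
 72 xor  54 = 126
226 xor 179 =  81
206 xor 224 =  46
232 xor 247 =  31
142 xor 100 = 234

c8c886c4e67e512e1fea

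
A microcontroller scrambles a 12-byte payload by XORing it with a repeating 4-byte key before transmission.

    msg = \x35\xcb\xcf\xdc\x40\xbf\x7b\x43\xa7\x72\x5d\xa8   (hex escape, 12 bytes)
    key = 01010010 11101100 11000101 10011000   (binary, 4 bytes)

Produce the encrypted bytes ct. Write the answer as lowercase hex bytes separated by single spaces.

The 4-byte key repeats, so the effective keystream is 52 ec c5 98 52 ec c5 98 52 ec c5 98.
byte 0:  53 xor  82 = 103
byte 1: 203 xor 236 =  39
byte 2: 207 xor 197 =  10
byte 3: 220 xor 152 =  68
byte 4:  64 xor  82 =  18
byte 5: 191 xor 236 =  83
byte 6: 123 xor 197 = 190
byte 7:  67 xor 152 = 219
byte 8: 167 xor  82 = 245
byte 9: 114 xor 236 = 158
byte 10:  93 xor 197 = 152
byte 11: 168 xor 152 =  48

67 27 0a 44 12 53 be db f5 9e 98 30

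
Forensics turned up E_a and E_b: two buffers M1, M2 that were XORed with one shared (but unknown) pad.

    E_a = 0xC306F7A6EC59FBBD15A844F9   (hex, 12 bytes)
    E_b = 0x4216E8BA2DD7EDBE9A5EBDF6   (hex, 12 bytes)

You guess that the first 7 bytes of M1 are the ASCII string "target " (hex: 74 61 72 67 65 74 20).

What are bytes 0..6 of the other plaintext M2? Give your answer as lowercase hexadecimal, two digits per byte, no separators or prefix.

First, E_a ⊕ E_b = (M1 ⊕ K) ⊕ (M2 ⊕ K) = M1 ⊕ M2, so the key drops out. Then M2 = (M1 ⊕ M2) ⊕ M1 over the first 7 bytes.
byte 0: (c3 ⊕ 42) ⊕ 74 = 81 ⊕ 74 = f5
byte 1: (06 ⊕ 16) ⊕ 61 = 10 ⊕ 61 = 71
byte 2: (f7 ⊕ e8) ⊕ 72 = 1f ⊕ 72 = 6d
byte 3: (a6 ⊕ ba) ⊕ 67 = 1c ⊕ 67 = 7b
byte 4: (ec ⊕ 2d) ⊕ 65 = c1 ⊕ 65 = a4
byte 5: (59 ⊕ d7) ⊕ 74 = 8e ⊕ 74 = fa
byte 6: (fb ⊕ ed) ⊕ 20 = 16 ⊕ 20 = 36

f5716d7ba4fa36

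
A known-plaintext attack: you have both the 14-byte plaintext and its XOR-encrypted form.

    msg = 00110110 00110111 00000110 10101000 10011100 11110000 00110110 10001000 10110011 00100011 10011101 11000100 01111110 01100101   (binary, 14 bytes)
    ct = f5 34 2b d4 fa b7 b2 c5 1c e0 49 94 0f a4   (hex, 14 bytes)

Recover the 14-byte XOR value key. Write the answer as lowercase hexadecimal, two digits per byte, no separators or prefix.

Since ct = msg ⊕ key, XORing both sides with msg gives key = msg ⊕ ct.
36 xor f5 = c3
37 xor 34 = 03
06 xor 2b = 2d
a8 xor d4 = 7c
9c xor fa = 66
f0 xor b7 = 47
36 xor b2 = 84
88 xor c5 = 4d
b3 xor 1c = af
23 xor e0 = c3
9d xor 49 = d4
c4 xor 94 = 50
7e xor 0f = 71
65 xor a4 = c1

c3032d7c6647844dafc3d45071c1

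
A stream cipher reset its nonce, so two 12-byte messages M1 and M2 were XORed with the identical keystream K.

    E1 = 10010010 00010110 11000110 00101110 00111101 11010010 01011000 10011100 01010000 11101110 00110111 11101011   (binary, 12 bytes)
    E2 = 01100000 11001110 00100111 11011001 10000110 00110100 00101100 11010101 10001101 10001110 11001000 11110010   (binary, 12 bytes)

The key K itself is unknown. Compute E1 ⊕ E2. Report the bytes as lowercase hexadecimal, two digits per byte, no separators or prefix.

f2d8e1f7bbe67449dd60ff19

E1 ⊕ E2 = (M1 ⊕ K) ⊕ (M2 ⊕ K) = M1 ⊕ M2 — the shared key cancels under XOR.
146 ⊕  96 = 242
 22 ⊕ 206 = 216
198 ⊕  39 = 225
 46 ⊕ 217 = 247
 61 ⊕ 134 = 187
210 ⊕  52 = 230
 88 ⊕  44 = 116
156 ⊕ 213 =  73
 80 ⊕ 141 = 221
238 ⊕ 142 =  96
 55 ⊕ 200 = 255
235 ⊕ 242 =  25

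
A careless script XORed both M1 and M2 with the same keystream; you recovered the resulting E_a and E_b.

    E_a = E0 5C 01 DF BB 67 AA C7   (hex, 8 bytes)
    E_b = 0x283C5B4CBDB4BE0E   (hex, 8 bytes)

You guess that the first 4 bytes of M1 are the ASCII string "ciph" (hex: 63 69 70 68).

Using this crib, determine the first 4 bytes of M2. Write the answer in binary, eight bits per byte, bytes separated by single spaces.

First, E_a ⊕ E_b = (M1 ⊕ K) ⊕ (M2 ⊕ K) = M1 ⊕ M2, so the key drops out. Then M2 = (M1 ⊕ M2) ⊕ M1 over the first 4 bytes.
byte 0: (e0 xor 28) xor 63 = c8 xor 63 = ab
byte 1: (5c xor 3c) xor 69 = 60 xor 69 = 09
byte 2: (01 xor 5b) xor 70 = 5a xor 70 = 2a
byte 3: (df xor 4c) xor 68 = 93 xor 68 = fb

10101011 00001001 00101010 11111011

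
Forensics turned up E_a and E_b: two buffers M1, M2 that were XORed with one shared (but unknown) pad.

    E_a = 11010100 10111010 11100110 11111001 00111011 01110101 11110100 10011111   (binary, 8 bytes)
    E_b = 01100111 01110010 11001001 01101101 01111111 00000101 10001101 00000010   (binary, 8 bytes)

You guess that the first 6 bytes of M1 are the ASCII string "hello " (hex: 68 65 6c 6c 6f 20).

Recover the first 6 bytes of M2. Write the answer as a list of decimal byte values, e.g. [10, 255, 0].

[219, 173, 67, 248, 43, 80]

First, E_a ⊕ E_b = (M1 ⊕ K) ⊕ (M2 ⊕ K) = M1 ⊕ M2, so the key drops out. Then M2 = (M1 ⊕ M2) ⊕ M1 over the first 6 bytes.
byte 0: (d4 ⊕ 67) ⊕ 68 = b3 ⊕ 68 = db
byte 1: (ba ⊕ 72) ⊕ 65 = c8 ⊕ 65 = ad
byte 2: (e6 ⊕ c9) ⊕ 6c = 2f ⊕ 6c = 43
byte 3: (f9 ⊕ 6d) ⊕ 6c = 94 ⊕ 6c = f8
byte 4: (3b ⊕ 7f) ⊕ 6f = 44 ⊕ 6f = 2b
byte 5: (75 ⊕ 05) ⊕ 20 = 70 ⊕ 20 = 50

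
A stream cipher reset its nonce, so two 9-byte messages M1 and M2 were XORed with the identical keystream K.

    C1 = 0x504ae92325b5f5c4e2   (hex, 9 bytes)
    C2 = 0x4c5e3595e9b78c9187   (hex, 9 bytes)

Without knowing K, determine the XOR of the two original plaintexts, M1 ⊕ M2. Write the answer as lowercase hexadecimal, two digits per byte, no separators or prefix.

C1 ⊕ C2 = (M1 ⊕ K) ⊕ (M2 ⊕ K) = M1 ⊕ M2 — the shared key cancels under XOR.
50 XOR 4c = 1c
4a XOR 5e = 14
e9 XOR 35 = dc
23 XOR 95 = b6
25 XOR e9 = cc
b5 XOR b7 = 02
f5 XOR 8c = 79
c4 XOR 91 = 55
e2 XOR 87 = 65

1c14dcb6cc02795565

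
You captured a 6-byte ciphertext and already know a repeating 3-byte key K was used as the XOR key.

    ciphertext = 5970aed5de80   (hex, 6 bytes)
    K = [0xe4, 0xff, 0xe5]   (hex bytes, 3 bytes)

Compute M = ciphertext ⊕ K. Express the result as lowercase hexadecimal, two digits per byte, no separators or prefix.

bd8f4b312165

The 3-byte key repeats, so the effective keystream is e4 ff e5 e4 ff e5.
byte 0: 01011001 ⊕ 11100100 = 10111101
byte 1: 01110000 ⊕ 11111111 = 10001111
byte 2: 10101110 ⊕ 11100101 = 01001011
byte 3: 11010101 ⊕ 11100100 = 00110001
byte 4: 11011110 ⊕ 11111111 = 00100001
byte 5: 10000000 ⊕ 11100101 = 01100101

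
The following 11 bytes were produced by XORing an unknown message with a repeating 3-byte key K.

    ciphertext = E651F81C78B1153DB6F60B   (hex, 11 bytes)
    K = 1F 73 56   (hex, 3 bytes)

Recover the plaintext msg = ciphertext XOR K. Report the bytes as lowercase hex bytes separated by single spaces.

f9 22 ae 03 0b e7 0a 4e e0 e9 78

The 3-byte key repeats, so the effective keystream is 1f 73 56 1f 73 56 1f 73 56 1f 73.
byte 0: 230 ⊕  31 = 249
byte 1:  81 ⊕ 115 =  34
byte 2: 248 ⊕  86 = 174
byte 3:  28 ⊕  31 =   3
byte 4: 120 ⊕ 115 =  11
byte 5: 177 ⊕  86 = 231
byte 6:  21 ⊕  31 =  10
byte 7:  61 ⊕ 115 =  78
byte 8: 182 ⊕  86 = 224
byte 9: 246 ⊕  31 = 233
byte 10:  11 ⊕ 115 = 120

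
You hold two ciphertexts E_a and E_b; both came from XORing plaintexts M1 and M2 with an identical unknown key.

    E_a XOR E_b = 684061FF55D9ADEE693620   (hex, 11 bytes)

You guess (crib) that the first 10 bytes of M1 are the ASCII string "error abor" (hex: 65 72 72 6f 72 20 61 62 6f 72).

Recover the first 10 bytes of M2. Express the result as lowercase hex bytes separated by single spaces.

0d 32 13 90 27 f9 cc 8c 06 44

Since E_a ⊕ E_b = M1 ⊕ M2, XORing with the guessed M1 bytes yields the corresponding M2 bytes: M2 = (E_a ⊕ E_b) ⊕ M1.
68 xor 65 = 0d
40 xor 72 = 32
61 xor 72 = 13
ff xor 6f = 90
55 xor 72 = 27
d9 xor 20 = f9
ad xor 61 = cc
ee xor 62 = 8c
69 xor 6f = 06
36 xor 72 = 44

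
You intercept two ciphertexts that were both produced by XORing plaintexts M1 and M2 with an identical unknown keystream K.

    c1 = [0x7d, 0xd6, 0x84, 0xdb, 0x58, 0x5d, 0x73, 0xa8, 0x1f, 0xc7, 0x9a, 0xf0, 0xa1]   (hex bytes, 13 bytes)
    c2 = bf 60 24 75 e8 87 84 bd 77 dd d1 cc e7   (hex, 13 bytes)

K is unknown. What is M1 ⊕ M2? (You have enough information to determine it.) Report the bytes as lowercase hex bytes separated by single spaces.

c2 b6 a0 ae b0 da f7 15 68 1a 4b 3c 46

c1 ⊕ c2 = (M1 ⊕ K) ⊕ (M2 ⊕ K) = M1 ⊕ M2 — the shared key cancels under XOR.
byte 0: 7d XOR bf = c2
byte 1: d6 XOR 60 = b6
byte 2: 84 XOR 24 = a0
byte 3: db XOR 75 = ae
byte 4: 58 XOR e8 = b0
byte 5: 5d XOR 87 = da
byte 6: 73 XOR 84 = f7
byte 7: a8 XOR bd = 15
byte 8: 1f XOR 77 = 68
byte 9: c7 XOR dd = 1a
byte 10: 9a XOR d1 = 4b
byte 11: f0 XOR cc = 3c
byte 12: a1 XOR e7 = 46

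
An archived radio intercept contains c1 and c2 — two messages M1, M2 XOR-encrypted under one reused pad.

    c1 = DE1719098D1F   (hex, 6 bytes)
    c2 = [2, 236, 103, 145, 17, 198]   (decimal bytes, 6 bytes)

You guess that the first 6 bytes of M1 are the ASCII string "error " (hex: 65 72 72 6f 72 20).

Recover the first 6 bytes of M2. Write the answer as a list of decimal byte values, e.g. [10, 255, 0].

[185, 137, 12, 247, 238, 249]

First, c1 ⊕ c2 = (M1 ⊕ K) ⊕ (M2 ⊕ K) = M1 ⊕ M2, so the key drops out. Then M2 = (M1 ⊕ M2) ⊕ M1 over the first 6 bytes.
byte 0: (de xor 02) xor 65 = dc xor 65 = b9
byte 1: (17 xor ec) xor 72 = fb xor 72 = 89
byte 2: (19 xor 67) xor 72 = 7e xor 72 = 0c
byte 3: (09 xor 91) xor 6f = 98 xor 6f = f7
byte 4: (8d xor 11) xor 72 = 9c xor 72 = ee
byte 5: (1f xor c6) xor 20 = d9 xor 20 = f9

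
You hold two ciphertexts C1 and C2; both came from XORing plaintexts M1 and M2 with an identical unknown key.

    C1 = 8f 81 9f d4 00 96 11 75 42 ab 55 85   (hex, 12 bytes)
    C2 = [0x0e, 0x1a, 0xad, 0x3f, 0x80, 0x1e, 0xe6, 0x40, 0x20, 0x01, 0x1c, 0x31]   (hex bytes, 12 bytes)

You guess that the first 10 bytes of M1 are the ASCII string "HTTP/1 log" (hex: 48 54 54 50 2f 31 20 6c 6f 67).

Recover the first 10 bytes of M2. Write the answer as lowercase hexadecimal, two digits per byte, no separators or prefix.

c9cf66bbafb9d7590dcd

First, C1 ⊕ C2 = (M1 ⊕ K) ⊕ (M2 ⊕ K) = M1 ⊕ M2, so the key drops out. Then M2 = (M1 ⊕ M2) ⊕ M1 over the first 10 bytes.
byte 0: (8f ⊕ 0e) ⊕ 48 = 81 ⊕ 48 = c9
byte 1: (81 ⊕ 1a) ⊕ 54 = 9b ⊕ 54 = cf
byte 2: (9f ⊕ ad) ⊕ 54 = 32 ⊕ 54 = 66
byte 3: (d4 ⊕ 3f) ⊕ 50 = eb ⊕ 50 = bb
byte 4: (00 ⊕ 80) ⊕ 2f = 80 ⊕ 2f = af
byte 5: (96 ⊕ 1e) ⊕ 31 = 88 ⊕ 31 = b9
byte 6: (11 ⊕ e6) ⊕ 20 = f7 ⊕ 20 = d7
byte 7: (75 ⊕ 40) ⊕ 6c = 35 ⊕ 6c = 59
byte 8: (42 ⊕ 20) ⊕ 6f = 62 ⊕ 6f = 0d
byte 9: (ab ⊕ 01) ⊕ 67 = aa ⊕ 67 = cd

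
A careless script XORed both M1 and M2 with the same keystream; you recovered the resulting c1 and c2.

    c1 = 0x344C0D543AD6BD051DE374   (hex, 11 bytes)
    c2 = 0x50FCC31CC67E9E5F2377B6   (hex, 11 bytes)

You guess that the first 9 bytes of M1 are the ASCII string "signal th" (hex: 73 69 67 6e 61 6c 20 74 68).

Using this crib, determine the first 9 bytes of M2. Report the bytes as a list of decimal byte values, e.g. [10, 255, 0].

First, c1 ⊕ c2 = (M1 ⊕ K) ⊕ (M2 ⊕ K) = M1 ⊕ M2, so the key drops out. Then M2 = (M1 ⊕ M2) ⊕ M1 over the first 9 bytes.
byte 0: (34 ^ 50) ^ 73 = 64 ^ 73 = 17
byte 1: (4c ^ fc) ^ 69 = b0 ^ 69 = d9
byte 2: (0d ^ c3) ^ 67 = ce ^ 67 = a9
byte 3: (54 ^ 1c) ^ 6e = 48 ^ 6e = 26
byte 4: (3a ^ c6) ^ 61 = fc ^ 61 = 9d
byte 5: (d6 ^ 7e) ^ 6c = a8 ^ 6c = c4
byte 6: (bd ^ 9e) ^ 20 = 23 ^ 20 = 03
byte 7: (05 ^ 5f) ^ 74 = 5a ^ 74 = 2e
byte 8: (1d ^ 23) ^ 68 = 3e ^ 68 = 56

[23, 217, 169, 38, 157, 196, 3, 46, 86]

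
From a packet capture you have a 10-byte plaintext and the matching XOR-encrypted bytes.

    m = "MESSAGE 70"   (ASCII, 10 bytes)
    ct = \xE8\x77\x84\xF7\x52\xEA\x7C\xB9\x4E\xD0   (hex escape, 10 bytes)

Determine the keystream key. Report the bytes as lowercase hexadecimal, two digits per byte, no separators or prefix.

a532d7a413ad399979e0

Since ct = m ⊕ key, XORing both sides with m gives key = m ⊕ ct.
4d xor e8 = a5
45 xor 77 = 32
53 xor 84 = d7
53 xor f7 = a4
41 xor 52 = 13
47 xor ea = ad
45 xor 7c = 39
20 xor b9 = 99
37 xor 4e = 79
30 xor d0 = e0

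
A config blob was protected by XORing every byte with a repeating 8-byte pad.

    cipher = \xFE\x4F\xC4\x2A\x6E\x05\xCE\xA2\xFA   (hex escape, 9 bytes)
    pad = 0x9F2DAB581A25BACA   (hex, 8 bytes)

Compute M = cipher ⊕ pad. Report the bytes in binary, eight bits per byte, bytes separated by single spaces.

01100001 01100010 01101111 01110010 01110100 00100000 01110100 01101000 01100101

The 8-byte key repeats, so the effective keystream is 9f 2d ab 58 1a 25 ba ca 9f.
byte 0: fe xor 9f = 61
byte 1: 4f xor 2d = 62
byte 2: c4 xor ab = 6f
byte 3: 2a xor 58 = 72
byte 4: 6e xor 1a = 74
byte 5: 05 xor 25 = 20
byte 6: ce xor ba = 74
byte 7: a2 xor ca = 68
byte 8: fa xor 9f = 65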